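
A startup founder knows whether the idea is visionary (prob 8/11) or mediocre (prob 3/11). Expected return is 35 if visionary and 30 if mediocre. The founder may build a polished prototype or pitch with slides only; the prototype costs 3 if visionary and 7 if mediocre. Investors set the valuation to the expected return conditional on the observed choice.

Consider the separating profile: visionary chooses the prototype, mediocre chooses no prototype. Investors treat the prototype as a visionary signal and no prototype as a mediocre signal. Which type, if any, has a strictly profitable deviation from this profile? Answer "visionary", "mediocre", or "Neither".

Neither

The prototype pays 35; no prototype pays 30.
visionary: assigned the prototype, nets 35 − 3 = 32; deviating to no prototype nets 30.
mediocre: assigned no prototype, nets 30; deviating to the prototype nets 35 − 7 = 28.
Both types strictly prefer their assigned action; no profitable deviation.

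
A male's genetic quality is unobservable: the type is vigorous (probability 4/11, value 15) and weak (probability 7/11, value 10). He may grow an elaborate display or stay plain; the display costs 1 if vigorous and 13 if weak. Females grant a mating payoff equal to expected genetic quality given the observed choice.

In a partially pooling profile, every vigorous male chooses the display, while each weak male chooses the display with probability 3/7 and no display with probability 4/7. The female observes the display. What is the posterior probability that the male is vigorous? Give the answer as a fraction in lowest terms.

4/7

P(the display) = (4/11)·1 + (7/11)·(3/7) = 7/11.
By Bayes' rule, P(vigorous | the display) = (4/11) / (7/11) = 4/7.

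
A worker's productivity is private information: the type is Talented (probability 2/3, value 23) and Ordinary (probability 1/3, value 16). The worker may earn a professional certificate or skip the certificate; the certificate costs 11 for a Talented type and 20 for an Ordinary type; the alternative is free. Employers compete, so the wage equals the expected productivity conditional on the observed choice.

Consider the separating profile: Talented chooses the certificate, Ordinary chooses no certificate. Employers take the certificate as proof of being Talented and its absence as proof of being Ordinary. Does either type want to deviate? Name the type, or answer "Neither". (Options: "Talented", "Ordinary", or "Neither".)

The certificate pays 23; no certificate pays 16.
Talented: assigned the certificate, nets 23 − 11 = 12; deviating to no certificate nets 16.
Ordinary: assigned no certificate, nets 16; deviating to the certificate nets 23 − 20 = 3.
The Talented type gains 4 by deviating.

Talented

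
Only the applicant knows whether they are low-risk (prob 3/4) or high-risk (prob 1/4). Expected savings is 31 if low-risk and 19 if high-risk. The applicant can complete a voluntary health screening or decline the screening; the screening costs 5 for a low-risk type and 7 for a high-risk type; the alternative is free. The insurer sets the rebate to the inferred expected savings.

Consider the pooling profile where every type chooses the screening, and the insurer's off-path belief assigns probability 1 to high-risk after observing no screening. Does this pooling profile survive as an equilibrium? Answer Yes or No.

Yes

On path, the insurer holds the prior and pays 3/4·31 + 1/4·19 = 28. Off path (no screening), believing high-risk, it pays 19.
low-risk: the screening nets 28 − 5 = 23; no screening nets 19. low-risk stays.
high-risk: the screening nets 28 − 7 = 21; no screening nets 19. high-risk stays.
No type deviates, so pooling is sustained.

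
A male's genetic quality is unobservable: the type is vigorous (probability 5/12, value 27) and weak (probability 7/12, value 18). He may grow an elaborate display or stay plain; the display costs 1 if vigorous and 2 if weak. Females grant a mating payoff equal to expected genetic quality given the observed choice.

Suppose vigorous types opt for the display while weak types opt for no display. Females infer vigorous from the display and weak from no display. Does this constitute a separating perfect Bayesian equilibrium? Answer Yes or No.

Under these beliefs, the display earns mating payoff 27 and no display earns mating payoff 18.
vigorous: the display nets 27 − 1 = 26; no display nets 18. vigorous prefers the display.
weak: the display nets 27 − 2 = 25; no display nets 18. weak would deviate to the display.
weak has a profitable deviation, so the profile is not an equilibrium.

No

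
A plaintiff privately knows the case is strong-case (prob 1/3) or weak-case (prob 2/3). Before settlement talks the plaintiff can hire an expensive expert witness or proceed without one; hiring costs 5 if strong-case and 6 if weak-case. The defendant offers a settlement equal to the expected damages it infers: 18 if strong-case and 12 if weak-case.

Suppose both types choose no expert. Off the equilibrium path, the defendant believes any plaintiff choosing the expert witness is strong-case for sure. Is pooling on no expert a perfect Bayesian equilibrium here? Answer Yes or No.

On path, the defendant holds the prior and pays 1/3·18 + 2/3·12 = 14. Off path (the expert witness), believing strong-case, it pays 18.
strong-case: no expert nets 14; the expert witness nets 18 − 5 = 13. strong-case stays.
weak-case: no expert nets 14; the expert witness nets 18 − 6 = 12. weak-case stays.
No type deviates, so pooling is sustained.

Yes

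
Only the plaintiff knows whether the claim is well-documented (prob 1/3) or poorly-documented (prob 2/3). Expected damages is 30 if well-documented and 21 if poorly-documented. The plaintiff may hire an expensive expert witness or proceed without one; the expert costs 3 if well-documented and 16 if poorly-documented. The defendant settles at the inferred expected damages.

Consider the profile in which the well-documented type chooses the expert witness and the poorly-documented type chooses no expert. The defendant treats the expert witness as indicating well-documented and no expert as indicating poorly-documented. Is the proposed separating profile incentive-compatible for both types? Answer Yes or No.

Under these beliefs, the expert witness earns settlement 30 and no expert earns settlement 21.
well-documented: the expert witness nets 30 − 3 = 27; no expert nets 21. well-documented prefers the expert witness.
poorly-documented: the expert witness nets 30 − 16 = 14; no expert nets 21. poorly-documented prefers no expert.
Neither type deviates, so the separating profile is an equilibrium.

Yes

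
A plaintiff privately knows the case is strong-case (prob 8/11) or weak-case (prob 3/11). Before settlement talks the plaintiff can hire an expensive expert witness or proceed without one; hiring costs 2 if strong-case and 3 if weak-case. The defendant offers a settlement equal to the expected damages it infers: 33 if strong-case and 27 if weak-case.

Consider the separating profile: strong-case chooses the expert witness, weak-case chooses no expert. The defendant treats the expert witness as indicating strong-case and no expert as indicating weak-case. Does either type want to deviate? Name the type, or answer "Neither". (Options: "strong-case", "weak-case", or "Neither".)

The expert witness pays 33; no expert pays 27.
strong-case: assigned the expert witness, nets 33 − 2 = 31; deviating to no expert nets 27.
weak-case: assigned no expert, nets 27; deviating to the expert witness nets 33 − 3 = 30.
The weak-case type gains 3 by deviating.

weak-case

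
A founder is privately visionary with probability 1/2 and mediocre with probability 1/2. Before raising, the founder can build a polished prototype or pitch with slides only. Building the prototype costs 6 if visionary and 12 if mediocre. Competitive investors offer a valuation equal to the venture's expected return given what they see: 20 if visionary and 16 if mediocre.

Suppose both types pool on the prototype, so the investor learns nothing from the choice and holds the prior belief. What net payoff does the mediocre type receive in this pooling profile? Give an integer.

6

Pooled valuation = 1/2·20 + 1/2·16 = 18.
mediocre pays cost 12 for the prototype, so net payoff = 18 − 12 = 6.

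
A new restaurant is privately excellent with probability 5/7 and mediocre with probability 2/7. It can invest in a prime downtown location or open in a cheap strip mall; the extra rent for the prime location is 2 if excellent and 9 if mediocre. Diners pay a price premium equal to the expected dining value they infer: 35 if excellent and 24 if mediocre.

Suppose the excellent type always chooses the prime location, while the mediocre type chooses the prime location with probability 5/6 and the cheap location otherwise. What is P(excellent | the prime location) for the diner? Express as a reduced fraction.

3/4

P(the prime location) = (5/7)·1 + (2/7)·(5/6) = 20/21.
By Bayes' rule, P(excellent | the prime location) = (5/7) / (20/21) = 3/4.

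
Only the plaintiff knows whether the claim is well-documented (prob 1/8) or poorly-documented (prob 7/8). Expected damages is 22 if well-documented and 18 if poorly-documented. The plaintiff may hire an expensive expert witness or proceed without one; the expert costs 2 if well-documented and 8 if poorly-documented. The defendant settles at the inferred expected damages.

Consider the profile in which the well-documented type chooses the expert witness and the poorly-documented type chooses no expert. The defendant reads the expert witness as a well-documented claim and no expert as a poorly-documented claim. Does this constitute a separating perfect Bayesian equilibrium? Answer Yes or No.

Under these beliefs, the expert witness earns settlement 22 and no expert earns settlement 18.
well-documented: the expert witness nets 22 − 2 = 20; no expert nets 18. well-documented prefers the expert witness.
poorly-documented: the expert witness nets 22 − 8 = 14; no expert nets 18. poorly-documented prefers no expert.
Neither type deviates, so the separating profile is an equilibrium.

Yes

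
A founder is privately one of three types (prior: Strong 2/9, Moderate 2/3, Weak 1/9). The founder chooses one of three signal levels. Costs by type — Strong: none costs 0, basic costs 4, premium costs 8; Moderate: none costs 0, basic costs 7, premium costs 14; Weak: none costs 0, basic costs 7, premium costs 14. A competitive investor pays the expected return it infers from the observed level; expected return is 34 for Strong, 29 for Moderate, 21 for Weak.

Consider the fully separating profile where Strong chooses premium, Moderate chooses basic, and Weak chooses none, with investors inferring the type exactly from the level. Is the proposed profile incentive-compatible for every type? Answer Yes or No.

No

Separating valuations: premium → 34, basic → 29, none → 21.
Strong (assigned premium): none: 21 − 0 = 21; basic: 29 − 4 = 25; premium: 34 − 8 = 26. Strong stays.
Moderate (assigned basic): none: 21 − 0 = 21; basic: 29 − 7 = 22; premium: 34 − 14 = 20. Moderate stays.
Weak (assigned none): none: 21 − 0 = 21; basic: 29 − 7 = 22; premium: 34 − 14 = 20. Weak prefers basic.
At least one type deviates; the separating profile fails.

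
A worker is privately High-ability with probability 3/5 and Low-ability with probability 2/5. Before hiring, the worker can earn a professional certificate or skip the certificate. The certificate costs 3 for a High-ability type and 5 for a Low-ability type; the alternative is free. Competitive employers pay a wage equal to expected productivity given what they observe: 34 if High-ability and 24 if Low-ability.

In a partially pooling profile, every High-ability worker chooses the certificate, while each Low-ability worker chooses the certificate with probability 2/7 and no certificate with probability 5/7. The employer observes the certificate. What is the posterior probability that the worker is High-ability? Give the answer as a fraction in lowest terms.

21/25

P(the certificate) = (3/5)·1 + (2/5)·(2/7) = 5/7.
By Bayes' rule, P(High-ability | the certificate) = (3/5) / (5/7) = 21/25.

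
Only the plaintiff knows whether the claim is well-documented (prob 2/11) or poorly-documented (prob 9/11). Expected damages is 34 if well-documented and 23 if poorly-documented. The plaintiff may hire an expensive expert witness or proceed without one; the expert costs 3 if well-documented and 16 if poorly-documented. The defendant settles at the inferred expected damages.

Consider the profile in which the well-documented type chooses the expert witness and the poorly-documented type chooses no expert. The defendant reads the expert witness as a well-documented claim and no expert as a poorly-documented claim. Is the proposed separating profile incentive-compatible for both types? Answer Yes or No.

Under these beliefs, the expert witness earns settlement 34 and no expert earns settlement 23.
well-documented: the expert witness nets 34 − 3 = 31; no expert nets 23. well-documented prefers the expert witness.
poorly-documented: the expert witness nets 34 − 16 = 18; no expert nets 23. poorly-documented prefers no expert.
Neither type deviates, so the separating profile is an equilibrium.

Yes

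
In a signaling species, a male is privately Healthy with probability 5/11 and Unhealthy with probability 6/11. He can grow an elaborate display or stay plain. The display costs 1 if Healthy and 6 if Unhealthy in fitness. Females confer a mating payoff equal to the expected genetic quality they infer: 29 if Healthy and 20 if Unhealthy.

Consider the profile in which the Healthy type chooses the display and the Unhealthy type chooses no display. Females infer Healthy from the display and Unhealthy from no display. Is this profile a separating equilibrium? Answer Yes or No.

Under these beliefs, the display earns mating payoff 29 and no display earns mating payoff 20.
Healthy: the display nets 29 − 1 = 28; no display nets 20. Healthy prefers the display.
Unhealthy: the display nets 29 − 6 = 23; no display nets 20. Unhealthy would deviate to the display.
Unhealthy has a profitable deviation, so the profile is not an equilibrium.

No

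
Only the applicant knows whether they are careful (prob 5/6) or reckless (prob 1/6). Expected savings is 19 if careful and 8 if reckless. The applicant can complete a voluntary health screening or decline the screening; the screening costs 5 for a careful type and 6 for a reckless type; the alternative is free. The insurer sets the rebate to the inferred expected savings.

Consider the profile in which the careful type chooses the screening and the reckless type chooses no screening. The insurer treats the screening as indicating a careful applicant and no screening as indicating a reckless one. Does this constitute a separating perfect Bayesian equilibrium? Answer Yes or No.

Under these beliefs, the screening earns rebate 19 and no screening earns rebate 8.
careful: the screening nets 19 − 5 = 14; no screening nets 8. careful prefers the screening.
reckless: the screening nets 19 − 6 = 13; no screening nets 8. reckless would deviate to the screening.
reckless has a profitable deviation, so the profile is not an equilibrium.

No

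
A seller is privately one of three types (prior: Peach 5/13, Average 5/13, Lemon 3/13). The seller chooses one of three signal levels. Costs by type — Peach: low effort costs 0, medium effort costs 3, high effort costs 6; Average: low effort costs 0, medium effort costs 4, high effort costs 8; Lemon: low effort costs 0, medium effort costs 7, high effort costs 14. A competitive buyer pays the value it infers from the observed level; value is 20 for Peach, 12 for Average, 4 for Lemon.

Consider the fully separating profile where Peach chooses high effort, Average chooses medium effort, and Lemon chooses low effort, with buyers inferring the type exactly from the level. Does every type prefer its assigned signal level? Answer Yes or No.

Separating prices: high effort → 20, medium effort → 12, low effort → 4.
Peach (assigned high effort): low effort: 4 − 0 = 4; medium effort: 12 − 3 = 9; high effort: 20 − 6 = 14. Peach stays.
Average (assigned medium effort): low effort: 4 − 0 = 4; medium effort: 12 − 4 = 8; high effort: 20 − 8 = 12. Average prefers high effort.
Lemon (assigned low effort): low effort: 4 − 0 = 4; medium effort: 12 − 7 = 5; high effort: 20 − 14 = 6. Lemon prefers high effort.
At least one type deviates; the separating profile fails.

No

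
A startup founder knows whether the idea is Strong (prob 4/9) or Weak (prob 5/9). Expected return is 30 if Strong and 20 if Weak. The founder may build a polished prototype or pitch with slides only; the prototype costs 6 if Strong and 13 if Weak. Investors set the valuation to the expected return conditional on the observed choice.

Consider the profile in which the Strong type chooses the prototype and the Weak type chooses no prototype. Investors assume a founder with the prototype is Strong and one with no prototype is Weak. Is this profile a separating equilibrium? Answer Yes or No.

Under these beliefs, the prototype earns valuation 30 and no prototype earns valuation 20.
Strong: the prototype nets 30 − 6 = 24; no prototype nets 20. Strong prefers the prototype.
Weak: the prototype nets 30 − 13 = 17; no prototype nets 20. Weak prefers no prototype.
Neither type deviates, so the separating profile is an equilibrium.

Yes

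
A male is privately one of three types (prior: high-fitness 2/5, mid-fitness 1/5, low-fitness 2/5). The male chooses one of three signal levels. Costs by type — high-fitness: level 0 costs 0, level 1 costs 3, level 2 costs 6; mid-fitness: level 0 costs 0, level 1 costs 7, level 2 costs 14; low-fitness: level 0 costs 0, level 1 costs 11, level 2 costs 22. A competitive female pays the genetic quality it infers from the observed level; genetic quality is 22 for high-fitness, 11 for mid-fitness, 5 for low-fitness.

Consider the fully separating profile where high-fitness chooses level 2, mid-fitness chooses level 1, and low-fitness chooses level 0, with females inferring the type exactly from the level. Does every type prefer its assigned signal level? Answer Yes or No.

Separating mating payoffs: level 2 → 22, level 1 → 11, level 0 → 5.
high-fitness (assigned level 2): level 0: 5 − 0 = 5; level 1: 11 − 3 = 8; level 2: 22 − 6 = 16. high-fitness stays.
mid-fitness (assigned level 1): level 0: 5 − 0 = 5; level 1: 11 − 7 = 4; level 2: 22 − 14 = 8. mid-fitness prefers level 2.
low-fitness (assigned level 0): level 0: 5 − 0 = 5; level 1: 11 − 11 = 0; level 2: 22 − 22 = 0. low-fitness stays.
At least one type deviates; the separating profile fails.

No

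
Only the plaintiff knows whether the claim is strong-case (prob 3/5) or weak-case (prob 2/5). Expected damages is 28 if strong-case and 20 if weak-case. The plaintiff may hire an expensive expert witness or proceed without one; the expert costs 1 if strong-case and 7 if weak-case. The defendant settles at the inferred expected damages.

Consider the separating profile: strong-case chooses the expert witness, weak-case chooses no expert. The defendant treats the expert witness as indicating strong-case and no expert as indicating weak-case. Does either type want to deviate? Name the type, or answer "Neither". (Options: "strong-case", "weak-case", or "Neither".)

The expert witness pays 28; no expert pays 20.
strong-case: assigned the expert witness, nets 28 − 1 = 27; deviating to no expert nets 20.
weak-case: assigned no expert, nets 20; deviating to the expert witness nets 28 − 7 = 21.
The weak-case type gains 1 by deviating.

weak-case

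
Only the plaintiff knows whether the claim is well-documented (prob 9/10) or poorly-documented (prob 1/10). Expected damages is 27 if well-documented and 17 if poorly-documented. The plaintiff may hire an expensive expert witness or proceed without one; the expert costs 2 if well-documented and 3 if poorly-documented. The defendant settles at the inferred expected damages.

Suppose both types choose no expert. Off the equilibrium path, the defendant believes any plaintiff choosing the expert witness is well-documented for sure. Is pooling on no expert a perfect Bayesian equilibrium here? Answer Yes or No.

Yes

On path, the defendant holds the prior and pays 9/10·27 + 1/10·17 = 26. Off path (the expert witness), believing well-documented, it pays 27.
well-documented: no expert nets 26; the expert witness nets 27 − 2 = 25. well-documented stays.
poorly-documented: no expert nets 26; the expert witness nets 27 − 3 = 24. poorly-documented stays.
No type deviates, so pooling is sustained.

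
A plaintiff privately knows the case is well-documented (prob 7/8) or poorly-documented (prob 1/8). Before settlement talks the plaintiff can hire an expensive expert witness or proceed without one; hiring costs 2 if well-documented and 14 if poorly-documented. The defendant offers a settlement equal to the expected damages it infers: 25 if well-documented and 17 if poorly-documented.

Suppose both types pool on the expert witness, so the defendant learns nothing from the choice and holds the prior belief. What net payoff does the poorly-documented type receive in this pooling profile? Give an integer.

10

Pooled settlement = 7/8·25 + 1/8·17 = 24.
poorly-documented pays cost 14 for the expert witness, so net payoff = 24 − 14 = 10.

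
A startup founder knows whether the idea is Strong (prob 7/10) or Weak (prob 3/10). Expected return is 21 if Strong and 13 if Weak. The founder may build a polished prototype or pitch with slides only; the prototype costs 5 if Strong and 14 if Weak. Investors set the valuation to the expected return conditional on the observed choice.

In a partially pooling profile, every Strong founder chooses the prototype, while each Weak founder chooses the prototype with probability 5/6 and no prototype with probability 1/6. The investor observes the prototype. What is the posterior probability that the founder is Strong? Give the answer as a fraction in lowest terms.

14/19

P(the prototype) = (7/10)·1 + (3/10)·(5/6) = 19/20.
By Bayes' rule, P(Strong | the prototype) = (7/10) / (19/20) = 14/19.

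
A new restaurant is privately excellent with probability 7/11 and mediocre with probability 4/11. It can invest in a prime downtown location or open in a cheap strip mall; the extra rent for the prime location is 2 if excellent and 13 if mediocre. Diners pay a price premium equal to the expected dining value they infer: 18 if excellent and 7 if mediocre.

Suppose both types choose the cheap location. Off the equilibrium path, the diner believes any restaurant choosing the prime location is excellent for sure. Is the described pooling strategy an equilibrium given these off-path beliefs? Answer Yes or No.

No

On path, the diner holds the prior and pays 7/11·18 + 4/11·7 = 14. Off path (the prime location), believing excellent, it pays 18.
excellent: the cheap location nets 14; the prime location nets 18 − 2 = 16. excellent would deviate.
mediocre: the cheap location nets 14; the prime location nets 18 − 13 = 5. mediocre stays.
A type deviates, so pooling fails.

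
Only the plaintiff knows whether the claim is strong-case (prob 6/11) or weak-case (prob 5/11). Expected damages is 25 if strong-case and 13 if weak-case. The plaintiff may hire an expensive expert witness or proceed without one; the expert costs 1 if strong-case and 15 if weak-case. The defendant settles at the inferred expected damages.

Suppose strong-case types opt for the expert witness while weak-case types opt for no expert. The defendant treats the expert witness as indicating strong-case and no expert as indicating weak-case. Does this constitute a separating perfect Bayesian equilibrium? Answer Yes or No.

Yes

Under these beliefs, the expert witness earns settlement 25 and no expert earns settlement 13.
strong-case: the expert witness nets 25 − 1 = 24; no expert nets 13. strong-case prefers the expert witness.
weak-case: the expert witness nets 25 − 15 = 10; no expert nets 13. weak-case prefers no expert.
Neither type deviates, so the separating profile is an equilibrium.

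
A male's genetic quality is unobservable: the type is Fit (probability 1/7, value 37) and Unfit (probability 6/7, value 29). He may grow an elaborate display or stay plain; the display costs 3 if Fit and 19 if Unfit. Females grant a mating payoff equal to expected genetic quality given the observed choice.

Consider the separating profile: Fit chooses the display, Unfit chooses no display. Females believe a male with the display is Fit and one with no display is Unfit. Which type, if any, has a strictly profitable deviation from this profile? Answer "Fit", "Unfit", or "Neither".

Neither

The display pays 37; no display pays 29.
Fit: assigned the display, nets 37 − 3 = 34; deviating to no display nets 29.
Unfit: assigned no display, nets 29; deviating to the display nets 37 − 19 = 18.
Both types strictly prefer their assigned action; no profitable deviation.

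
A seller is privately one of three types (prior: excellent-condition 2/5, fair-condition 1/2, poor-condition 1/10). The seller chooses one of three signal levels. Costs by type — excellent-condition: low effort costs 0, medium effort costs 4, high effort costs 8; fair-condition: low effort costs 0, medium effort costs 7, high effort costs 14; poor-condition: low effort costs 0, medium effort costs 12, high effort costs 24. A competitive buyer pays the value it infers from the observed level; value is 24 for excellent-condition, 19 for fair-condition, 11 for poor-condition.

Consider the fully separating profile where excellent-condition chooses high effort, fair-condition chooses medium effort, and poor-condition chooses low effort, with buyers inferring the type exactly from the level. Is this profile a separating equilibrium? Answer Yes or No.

Separating prices: high effort → 24, medium effort → 19, low effort → 11.
excellent-condition (assigned high effort): low effort: 11 − 0 = 11; medium effort: 19 − 4 = 15; high effort: 24 − 8 = 16. excellent-condition stays.
fair-condition (assigned medium effort): low effort: 11 − 0 = 11; medium effort: 19 − 7 = 12; high effort: 24 − 14 = 10. fair-condition stays.
poor-condition (assigned low effort): low effort: 11 − 0 = 11; medium effort: 19 − 12 = 7; high effort: 24 − 24 = 0. poor-condition stays.
Every type prefers its assigned level; separation holds.

Yes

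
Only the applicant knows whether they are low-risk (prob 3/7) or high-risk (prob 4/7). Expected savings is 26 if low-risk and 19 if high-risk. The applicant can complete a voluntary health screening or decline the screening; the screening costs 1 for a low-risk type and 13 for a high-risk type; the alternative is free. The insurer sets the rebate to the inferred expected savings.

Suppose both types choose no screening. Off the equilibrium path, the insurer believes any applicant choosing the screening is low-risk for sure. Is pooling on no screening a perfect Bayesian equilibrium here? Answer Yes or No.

No

On path, the insurer holds the prior and pays 3/7·26 + 4/7·19 = 22. Off path (the screening), believing low-risk, it pays 26.
low-risk: no screening nets 22; the screening nets 26 − 1 = 25. low-risk would deviate.
high-risk: no screening nets 22; the screening nets 26 − 13 = 13. high-risk stays.
A type deviates, so pooling fails.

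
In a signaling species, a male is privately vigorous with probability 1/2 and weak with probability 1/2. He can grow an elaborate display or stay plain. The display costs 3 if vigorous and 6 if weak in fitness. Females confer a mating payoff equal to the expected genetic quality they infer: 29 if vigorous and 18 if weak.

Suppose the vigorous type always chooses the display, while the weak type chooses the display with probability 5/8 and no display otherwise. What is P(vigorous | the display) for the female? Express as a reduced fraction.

P(the display) = (1/2)·1 + (1/2)·(5/8) = 13/16.
By Bayes' rule, P(vigorous | the display) = (1/2) / (13/16) = 8/13.

8/13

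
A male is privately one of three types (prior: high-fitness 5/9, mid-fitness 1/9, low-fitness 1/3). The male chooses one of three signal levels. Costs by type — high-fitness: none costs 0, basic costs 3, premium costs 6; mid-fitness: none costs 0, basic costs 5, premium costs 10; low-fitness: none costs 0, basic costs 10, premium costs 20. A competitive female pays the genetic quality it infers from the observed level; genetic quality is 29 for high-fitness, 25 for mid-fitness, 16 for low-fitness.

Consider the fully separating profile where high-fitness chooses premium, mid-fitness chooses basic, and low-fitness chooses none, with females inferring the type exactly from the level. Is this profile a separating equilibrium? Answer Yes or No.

Yes

Separating mating payoffs: premium → 29, basic → 25, none → 16.
high-fitness (assigned premium): none: 16 − 0 = 16; basic: 25 − 3 = 22; premium: 29 − 6 = 23. high-fitness stays.
mid-fitness (assigned basic): none: 16 − 0 = 16; basic: 25 − 5 = 20; premium: 29 − 10 = 19. mid-fitness stays.
low-fitness (assigned none): none: 16 − 0 = 16; basic: 25 − 10 = 15; premium: 29 − 20 = 9. low-fitness stays.
Every type prefers its assigned level; separation holds.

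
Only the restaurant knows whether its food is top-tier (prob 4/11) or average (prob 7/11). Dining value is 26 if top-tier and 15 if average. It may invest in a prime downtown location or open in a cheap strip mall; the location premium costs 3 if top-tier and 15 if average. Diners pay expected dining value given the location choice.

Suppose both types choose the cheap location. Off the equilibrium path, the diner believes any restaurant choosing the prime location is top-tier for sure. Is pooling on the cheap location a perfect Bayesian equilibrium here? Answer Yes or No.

No

On path, the diner holds the prior and pays 4/11·26 + 7/11·15 = 19. Off path (the prime location), believing top-tier, it pays 26.
top-tier: the cheap location nets 19; the prime location nets 26 − 3 = 23. top-tier would deviate.
average: the cheap location nets 19; the prime location nets 26 − 15 = 11. average stays.
A type deviates, so pooling fails.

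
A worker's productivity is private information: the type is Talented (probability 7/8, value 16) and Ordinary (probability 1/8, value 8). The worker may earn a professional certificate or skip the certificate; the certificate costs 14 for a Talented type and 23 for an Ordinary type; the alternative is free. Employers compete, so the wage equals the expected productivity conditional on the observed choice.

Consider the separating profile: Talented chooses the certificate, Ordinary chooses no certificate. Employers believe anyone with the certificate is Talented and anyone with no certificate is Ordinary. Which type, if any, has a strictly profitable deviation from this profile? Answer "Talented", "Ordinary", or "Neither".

Talented

The certificate pays 16; no certificate pays 8.
Talented: assigned the certificate, nets 16 − 14 = 2; deviating to no certificate nets 8.
Ordinary: assigned no certificate, nets 8; deviating to the certificate nets 16 − 23 = -7.
The Talented type gains 6 by deviating.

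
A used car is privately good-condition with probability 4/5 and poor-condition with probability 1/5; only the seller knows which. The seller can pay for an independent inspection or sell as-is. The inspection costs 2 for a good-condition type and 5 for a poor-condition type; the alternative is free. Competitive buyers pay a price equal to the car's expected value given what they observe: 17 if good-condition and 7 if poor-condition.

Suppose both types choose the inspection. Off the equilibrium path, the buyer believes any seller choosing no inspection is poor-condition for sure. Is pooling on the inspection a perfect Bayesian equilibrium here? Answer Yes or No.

On path, the buyer holds the prior and pays 4/5·17 + 1/5·7 = 15. Off path (no inspection), believing poor-condition, it pays 7.
good-condition: the inspection nets 15 − 2 = 13; no inspection nets 7. good-condition stays.
poor-condition: the inspection nets 15 − 5 = 10; no inspection nets 7. poor-condition stays.
No type deviates, so pooling is sustained.

Yes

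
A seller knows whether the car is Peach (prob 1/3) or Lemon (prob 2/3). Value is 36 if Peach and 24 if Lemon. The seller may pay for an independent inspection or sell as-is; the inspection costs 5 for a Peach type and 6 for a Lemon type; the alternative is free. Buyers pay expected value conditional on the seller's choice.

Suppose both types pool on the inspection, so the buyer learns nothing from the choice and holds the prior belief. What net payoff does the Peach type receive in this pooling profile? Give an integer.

23

Pooled price = 1/3·36 + 2/3·24 = 28.
Peach pays cost 5 for the inspection, so net payoff = 28 − 5 = 23.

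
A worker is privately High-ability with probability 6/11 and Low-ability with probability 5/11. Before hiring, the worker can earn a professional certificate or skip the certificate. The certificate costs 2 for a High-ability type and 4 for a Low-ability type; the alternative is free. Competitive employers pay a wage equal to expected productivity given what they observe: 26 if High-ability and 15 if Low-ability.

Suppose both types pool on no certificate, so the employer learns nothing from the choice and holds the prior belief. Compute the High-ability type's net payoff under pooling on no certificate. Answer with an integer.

Pooled wage = 6/11·26 + 5/11·15 = 21.
High-ability pays no cost for no certificate, so net payoff = 21.

21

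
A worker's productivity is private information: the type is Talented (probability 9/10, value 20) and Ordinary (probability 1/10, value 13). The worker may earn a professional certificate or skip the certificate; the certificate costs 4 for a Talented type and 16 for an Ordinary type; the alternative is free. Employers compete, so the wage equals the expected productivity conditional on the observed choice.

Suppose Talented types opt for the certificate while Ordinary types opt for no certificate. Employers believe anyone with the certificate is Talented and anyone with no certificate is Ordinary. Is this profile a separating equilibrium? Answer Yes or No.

Yes

Under these beliefs, the certificate earns wage 20 and no certificate earns wage 13.
Talented: the certificate nets 20 − 4 = 16; no certificate nets 13. Talented prefers the certificate.
Ordinary: the certificate nets 20 − 16 = 4; no certificate nets 13. Ordinary prefers no certificate.
Neither type deviates, so the separating profile is an equilibrium.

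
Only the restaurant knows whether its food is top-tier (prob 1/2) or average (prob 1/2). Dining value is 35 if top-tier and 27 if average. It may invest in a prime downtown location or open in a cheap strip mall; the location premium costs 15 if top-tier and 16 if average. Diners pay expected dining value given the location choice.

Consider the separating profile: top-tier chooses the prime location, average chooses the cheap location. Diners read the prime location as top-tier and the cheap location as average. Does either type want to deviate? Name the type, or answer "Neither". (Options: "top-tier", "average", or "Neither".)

The prime location pays 35; the cheap location pays 27.
top-tier: assigned the prime location, nets 35 − 15 = 20; deviating to the cheap location nets 27.
average: assigned the cheap location, nets 27; deviating to the prime location nets 35 − 16 = 19.
The top-tier type gains 7 by deviating.

top-tier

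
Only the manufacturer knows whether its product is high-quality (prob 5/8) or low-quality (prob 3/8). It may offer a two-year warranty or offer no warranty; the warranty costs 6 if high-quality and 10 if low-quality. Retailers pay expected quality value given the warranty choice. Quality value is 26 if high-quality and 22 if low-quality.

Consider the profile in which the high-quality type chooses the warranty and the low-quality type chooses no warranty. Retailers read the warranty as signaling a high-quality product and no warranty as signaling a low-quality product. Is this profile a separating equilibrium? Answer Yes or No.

No

Under these beliefs, the warranty earns price 26 and no warranty earns price 22.
high-quality: the warranty nets 26 − 6 = 20; no warranty nets 22. high-quality would deviate to no warranty.
low-quality: the warranty nets 26 − 10 = 16; no warranty nets 22. low-quality prefers no warranty.
high-quality has a profitable deviation, so the profile is not an equilibrium.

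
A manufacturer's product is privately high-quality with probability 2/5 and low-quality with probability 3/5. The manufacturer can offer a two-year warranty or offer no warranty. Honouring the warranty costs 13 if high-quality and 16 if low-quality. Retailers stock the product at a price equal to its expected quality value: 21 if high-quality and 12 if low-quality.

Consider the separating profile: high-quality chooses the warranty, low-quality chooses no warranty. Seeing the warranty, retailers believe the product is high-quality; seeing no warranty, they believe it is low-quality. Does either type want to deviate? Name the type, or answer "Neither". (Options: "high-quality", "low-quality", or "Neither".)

high-quality

The warranty pays 21; no warranty pays 12.
high-quality: assigned the warranty, nets 21 − 13 = 8; deviating to no warranty nets 12.
low-quality: assigned no warranty, nets 12; deviating to the warranty nets 21 − 16 = 5.
The high-quality type gains 4 by deviating.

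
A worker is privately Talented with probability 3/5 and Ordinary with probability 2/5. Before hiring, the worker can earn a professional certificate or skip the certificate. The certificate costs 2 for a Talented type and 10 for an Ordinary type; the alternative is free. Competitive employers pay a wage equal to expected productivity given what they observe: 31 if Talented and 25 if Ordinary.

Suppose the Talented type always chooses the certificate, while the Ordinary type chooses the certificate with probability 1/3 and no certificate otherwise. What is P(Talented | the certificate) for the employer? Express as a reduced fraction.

P(the certificate) = (3/5)·1 + (2/5)·(1/3) = 11/15.
By Bayes' rule, P(Talented | the certificate) = (3/5) / (11/15) = 9/11.

9/11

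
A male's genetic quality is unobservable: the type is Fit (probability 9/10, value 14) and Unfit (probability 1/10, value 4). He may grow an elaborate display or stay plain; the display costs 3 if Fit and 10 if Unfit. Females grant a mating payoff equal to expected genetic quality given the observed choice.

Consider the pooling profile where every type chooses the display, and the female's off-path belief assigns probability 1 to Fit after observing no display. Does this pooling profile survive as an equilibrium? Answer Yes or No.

On path, the female holds the prior and pays 9/10·14 + 1/10·4 = 13. Off path (no display), believing Fit, it pays 14.
Fit: the display nets 13 − 3 = 10; no display nets 14. Fit would deviate.
Unfit: the display nets 13 − 10 = 3; no display nets 14. Unfit would deviate.
A type deviates, so pooling fails.

No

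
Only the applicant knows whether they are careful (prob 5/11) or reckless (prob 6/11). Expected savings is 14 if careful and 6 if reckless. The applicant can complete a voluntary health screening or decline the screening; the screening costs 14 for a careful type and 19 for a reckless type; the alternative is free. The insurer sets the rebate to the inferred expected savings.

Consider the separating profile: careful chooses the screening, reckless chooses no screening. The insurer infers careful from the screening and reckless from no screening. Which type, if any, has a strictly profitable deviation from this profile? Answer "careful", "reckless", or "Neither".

careful

The screening pays 14; no screening pays 6.
careful: assigned the screening, nets 14 − 14 = 0; deviating to no screening nets 6.
reckless: assigned no screening, nets 6; deviating to the screening nets 14 − 19 = -5.
The careful type gains 6 by deviating.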